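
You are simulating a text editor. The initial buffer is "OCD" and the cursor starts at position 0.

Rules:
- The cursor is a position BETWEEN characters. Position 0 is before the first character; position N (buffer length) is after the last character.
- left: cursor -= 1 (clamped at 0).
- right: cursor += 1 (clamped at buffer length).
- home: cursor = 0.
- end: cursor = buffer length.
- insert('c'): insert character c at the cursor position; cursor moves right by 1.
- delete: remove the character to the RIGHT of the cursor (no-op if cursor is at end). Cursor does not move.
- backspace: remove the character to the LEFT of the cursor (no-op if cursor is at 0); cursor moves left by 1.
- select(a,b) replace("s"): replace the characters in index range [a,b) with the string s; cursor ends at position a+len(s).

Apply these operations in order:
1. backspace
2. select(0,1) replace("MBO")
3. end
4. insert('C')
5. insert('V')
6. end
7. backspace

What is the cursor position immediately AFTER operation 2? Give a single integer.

Answer: 3

Derivation:
After op 1 (backspace): buf='OCD' cursor=0
After op 2 (select(0,1) replace("MBO")): buf='MBOCD' cursor=3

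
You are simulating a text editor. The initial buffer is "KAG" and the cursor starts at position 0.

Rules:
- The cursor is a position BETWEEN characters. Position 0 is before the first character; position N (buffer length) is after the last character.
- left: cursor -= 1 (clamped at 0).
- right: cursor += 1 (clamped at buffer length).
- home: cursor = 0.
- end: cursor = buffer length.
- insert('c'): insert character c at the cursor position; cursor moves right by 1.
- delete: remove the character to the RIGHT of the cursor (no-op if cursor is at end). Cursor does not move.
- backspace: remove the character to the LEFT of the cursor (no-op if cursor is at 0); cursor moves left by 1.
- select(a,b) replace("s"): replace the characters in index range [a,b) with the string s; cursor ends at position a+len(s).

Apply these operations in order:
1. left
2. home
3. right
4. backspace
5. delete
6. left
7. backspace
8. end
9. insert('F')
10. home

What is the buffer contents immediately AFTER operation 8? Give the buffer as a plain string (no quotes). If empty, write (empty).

After op 1 (left): buf='KAG' cursor=0
After op 2 (home): buf='KAG' cursor=0
After op 3 (right): buf='KAG' cursor=1
After op 4 (backspace): buf='AG' cursor=0
After op 5 (delete): buf='G' cursor=0
After op 6 (left): buf='G' cursor=0
After op 7 (backspace): buf='G' cursor=0
After op 8 (end): buf='G' cursor=1

Answer: G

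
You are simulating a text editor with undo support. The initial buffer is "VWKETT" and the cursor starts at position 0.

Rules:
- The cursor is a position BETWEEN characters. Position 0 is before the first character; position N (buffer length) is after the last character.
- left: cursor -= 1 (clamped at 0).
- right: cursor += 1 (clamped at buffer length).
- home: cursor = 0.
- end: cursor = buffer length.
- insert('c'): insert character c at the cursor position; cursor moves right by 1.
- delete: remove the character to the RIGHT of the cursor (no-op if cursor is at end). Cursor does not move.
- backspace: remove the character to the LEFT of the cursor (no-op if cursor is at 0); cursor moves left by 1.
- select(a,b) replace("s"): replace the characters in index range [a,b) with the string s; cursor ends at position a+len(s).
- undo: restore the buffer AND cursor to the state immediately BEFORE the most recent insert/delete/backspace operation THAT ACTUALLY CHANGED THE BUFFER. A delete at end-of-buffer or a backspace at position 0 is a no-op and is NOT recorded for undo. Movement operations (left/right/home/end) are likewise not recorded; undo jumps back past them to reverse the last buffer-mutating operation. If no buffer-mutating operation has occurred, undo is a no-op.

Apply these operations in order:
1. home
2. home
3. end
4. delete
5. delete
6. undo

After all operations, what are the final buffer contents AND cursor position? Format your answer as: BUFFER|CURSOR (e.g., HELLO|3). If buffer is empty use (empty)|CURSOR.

Answer: VWKETT|6

Derivation:
After op 1 (home): buf='VWKETT' cursor=0
After op 2 (home): buf='VWKETT' cursor=0
After op 3 (end): buf='VWKETT' cursor=6
After op 4 (delete): buf='VWKETT' cursor=6
After op 5 (delete): buf='VWKETT' cursor=6
After op 6 (undo): buf='VWKETT' cursor=6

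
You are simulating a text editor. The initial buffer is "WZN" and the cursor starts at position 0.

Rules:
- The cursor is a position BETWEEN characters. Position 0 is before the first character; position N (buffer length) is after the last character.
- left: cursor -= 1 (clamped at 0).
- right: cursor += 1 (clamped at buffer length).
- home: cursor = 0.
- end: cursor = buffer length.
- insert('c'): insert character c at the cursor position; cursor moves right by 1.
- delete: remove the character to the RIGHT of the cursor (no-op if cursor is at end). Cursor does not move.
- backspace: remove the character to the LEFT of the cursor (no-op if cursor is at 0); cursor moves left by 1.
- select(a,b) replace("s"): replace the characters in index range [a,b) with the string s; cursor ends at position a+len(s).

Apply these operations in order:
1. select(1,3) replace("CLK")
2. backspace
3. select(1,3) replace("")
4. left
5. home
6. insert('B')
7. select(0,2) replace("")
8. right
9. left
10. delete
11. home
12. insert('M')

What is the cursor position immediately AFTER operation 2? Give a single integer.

Answer: 3

Derivation:
After op 1 (select(1,3) replace("CLK")): buf='WCLK' cursor=4
After op 2 (backspace): buf='WCL' cursor=3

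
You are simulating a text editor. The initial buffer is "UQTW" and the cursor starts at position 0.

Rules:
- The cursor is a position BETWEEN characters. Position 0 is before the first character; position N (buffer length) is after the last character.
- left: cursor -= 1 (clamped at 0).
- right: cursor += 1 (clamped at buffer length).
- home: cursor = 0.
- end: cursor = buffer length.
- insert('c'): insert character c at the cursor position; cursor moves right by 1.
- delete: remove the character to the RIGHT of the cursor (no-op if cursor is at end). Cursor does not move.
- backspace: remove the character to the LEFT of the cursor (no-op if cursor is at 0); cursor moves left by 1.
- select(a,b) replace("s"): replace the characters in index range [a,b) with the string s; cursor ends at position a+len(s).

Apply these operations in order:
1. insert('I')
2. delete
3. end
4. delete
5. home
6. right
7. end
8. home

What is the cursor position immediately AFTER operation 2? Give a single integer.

After op 1 (insert('I')): buf='IUQTW' cursor=1
After op 2 (delete): buf='IQTW' cursor=1

Answer: 1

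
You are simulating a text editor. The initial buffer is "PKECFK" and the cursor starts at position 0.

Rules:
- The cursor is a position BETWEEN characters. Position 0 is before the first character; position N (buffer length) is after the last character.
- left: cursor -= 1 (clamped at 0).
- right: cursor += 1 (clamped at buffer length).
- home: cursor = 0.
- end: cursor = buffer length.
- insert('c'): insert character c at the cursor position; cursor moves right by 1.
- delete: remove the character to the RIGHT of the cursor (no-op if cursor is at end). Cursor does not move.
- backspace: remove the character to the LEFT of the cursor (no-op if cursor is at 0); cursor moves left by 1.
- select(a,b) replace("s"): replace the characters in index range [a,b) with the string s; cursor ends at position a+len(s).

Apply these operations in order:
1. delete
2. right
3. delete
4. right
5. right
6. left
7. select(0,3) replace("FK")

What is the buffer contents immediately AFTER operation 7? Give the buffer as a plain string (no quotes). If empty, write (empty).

After op 1 (delete): buf='KECFK' cursor=0
After op 2 (right): buf='KECFK' cursor=1
After op 3 (delete): buf='KCFK' cursor=1
After op 4 (right): buf='KCFK' cursor=2
After op 5 (right): buf='KCFK' cursor=3
After op 6 (left): buf='KCFK' cursor=2
After op 7 (select(0,3) replace("FK")): buf='FKK' cursor=2

Answer: FKK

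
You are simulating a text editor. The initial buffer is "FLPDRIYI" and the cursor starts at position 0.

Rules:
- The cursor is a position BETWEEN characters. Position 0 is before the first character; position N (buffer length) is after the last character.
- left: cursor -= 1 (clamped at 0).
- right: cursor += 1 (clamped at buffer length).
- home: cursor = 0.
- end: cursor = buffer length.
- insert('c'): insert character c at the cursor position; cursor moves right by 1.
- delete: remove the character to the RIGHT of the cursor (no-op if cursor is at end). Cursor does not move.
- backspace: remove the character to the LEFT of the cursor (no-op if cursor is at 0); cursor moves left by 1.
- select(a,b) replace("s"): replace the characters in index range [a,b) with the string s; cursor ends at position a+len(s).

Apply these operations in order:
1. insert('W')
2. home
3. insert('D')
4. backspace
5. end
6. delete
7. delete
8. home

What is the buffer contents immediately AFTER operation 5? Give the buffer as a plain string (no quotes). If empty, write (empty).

After op 1 (insert('W')): buf='WFLPDRIYI' cursor=1
After op 2 (home): buf='WFLPDRIYI' cursor=0
After op 3 (insert('D')): buf='DWFLPDRIYI' cursor=1
After op 4 (backspace): buf='WFLPDRIYI' cursor=0
After op 5 (end): buf='WFLPDRIYI' cursor=9

Answer: WFLPDRIYI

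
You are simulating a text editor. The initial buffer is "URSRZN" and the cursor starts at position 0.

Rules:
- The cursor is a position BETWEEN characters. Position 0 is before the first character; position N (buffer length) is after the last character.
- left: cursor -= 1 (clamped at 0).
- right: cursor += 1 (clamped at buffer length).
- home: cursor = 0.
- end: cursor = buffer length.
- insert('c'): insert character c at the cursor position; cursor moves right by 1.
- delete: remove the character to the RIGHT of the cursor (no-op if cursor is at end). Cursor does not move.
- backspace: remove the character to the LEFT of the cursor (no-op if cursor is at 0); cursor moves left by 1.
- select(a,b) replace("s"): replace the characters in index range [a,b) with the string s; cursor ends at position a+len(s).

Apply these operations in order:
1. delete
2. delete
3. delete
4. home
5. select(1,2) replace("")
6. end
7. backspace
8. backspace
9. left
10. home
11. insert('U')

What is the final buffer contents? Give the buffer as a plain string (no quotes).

Answer: U

Derivation:
After op 1 (delete): buf='RSRZN' cursor=0
After op 2 (delete): buf='SRZN' cursor=0
After op 3 (delete): buf='RZN' cursor=0
After op 4 (home): buf='RZN' cursor=0
After op 5 (select(1,2) replace("")): buf='RN' cursor=1
After op 6 (end): buf='RN' cursor=2
After op 7 (backspace): buf='R' cursor=1
After op 8 (backspace): buf='(empty)' cursor=0
After op 9 (left): buf='(empty)' cursor=0
After op 10 (home): buf='(empty)' cursor=0
After op 11 (insert('U')): buf='U' cursor=1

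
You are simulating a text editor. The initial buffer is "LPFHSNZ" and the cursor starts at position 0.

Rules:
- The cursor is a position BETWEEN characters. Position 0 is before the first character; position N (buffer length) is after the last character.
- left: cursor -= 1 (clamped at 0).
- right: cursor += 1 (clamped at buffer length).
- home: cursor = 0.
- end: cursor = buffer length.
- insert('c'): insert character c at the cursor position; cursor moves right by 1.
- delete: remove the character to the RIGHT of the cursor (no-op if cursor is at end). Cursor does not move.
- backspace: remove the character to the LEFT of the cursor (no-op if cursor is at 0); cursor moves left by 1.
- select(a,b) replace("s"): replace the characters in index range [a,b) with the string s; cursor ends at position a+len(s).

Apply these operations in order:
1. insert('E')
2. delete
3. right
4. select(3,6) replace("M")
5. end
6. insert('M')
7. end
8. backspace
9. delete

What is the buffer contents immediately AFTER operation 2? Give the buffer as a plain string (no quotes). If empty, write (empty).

After op 1 (insert('E')): buf='ELPFHSNZ' cursor=1
After op 2 (delete): buf='EPFHSNZ' cursor=1

Answer: EPFHSNZ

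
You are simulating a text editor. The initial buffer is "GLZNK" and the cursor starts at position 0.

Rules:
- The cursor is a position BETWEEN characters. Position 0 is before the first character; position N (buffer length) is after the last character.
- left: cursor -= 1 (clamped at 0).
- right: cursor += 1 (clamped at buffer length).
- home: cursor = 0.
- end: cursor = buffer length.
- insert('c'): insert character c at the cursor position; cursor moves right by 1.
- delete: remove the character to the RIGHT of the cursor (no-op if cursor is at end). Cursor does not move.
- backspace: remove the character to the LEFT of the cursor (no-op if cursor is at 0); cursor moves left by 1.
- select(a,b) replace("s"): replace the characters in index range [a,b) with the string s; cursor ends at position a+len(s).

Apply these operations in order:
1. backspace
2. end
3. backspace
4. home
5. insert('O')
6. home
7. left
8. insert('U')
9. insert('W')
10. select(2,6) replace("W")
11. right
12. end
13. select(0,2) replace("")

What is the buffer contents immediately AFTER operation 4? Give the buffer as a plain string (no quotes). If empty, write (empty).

After op 1 (backspace): buf='GLZNK' cursor=0
After op 2 (end): buf='GLZNK' cursor=5
After op 3 (backspace): buf='GLZN' cursor=4
After op 4 (home): buf='GLZN' cursor=0

Answer: GLZN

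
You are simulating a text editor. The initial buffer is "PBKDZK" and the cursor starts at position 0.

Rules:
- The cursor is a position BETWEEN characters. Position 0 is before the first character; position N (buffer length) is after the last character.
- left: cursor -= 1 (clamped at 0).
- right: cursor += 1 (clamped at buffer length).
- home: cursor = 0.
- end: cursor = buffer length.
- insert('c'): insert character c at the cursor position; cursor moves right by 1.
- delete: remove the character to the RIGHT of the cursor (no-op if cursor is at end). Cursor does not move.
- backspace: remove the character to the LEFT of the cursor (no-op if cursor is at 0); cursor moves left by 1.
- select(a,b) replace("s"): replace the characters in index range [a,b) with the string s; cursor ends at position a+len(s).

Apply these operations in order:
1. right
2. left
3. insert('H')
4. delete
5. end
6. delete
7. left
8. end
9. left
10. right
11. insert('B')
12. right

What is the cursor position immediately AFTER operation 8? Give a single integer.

After op 1 (right): buf='PBKDZK' cursor=1
After op 2 (left): buf='PBKDZK' cursor=0
After op 3 (insert('H')): buf='HPBKDZK' cursor=1
After op 4 (delete): buf='HBKDZK' cursor=1
After op 5 (end): buf='HBKDZK' cursor=6
After op 6 (delete): buf='HBKDZK' cursor=6
After op 7 (left): buf='HBKDZK' cursor=5
After op 8 (end): buf='HBKDZK' cursor=6

Answer: 6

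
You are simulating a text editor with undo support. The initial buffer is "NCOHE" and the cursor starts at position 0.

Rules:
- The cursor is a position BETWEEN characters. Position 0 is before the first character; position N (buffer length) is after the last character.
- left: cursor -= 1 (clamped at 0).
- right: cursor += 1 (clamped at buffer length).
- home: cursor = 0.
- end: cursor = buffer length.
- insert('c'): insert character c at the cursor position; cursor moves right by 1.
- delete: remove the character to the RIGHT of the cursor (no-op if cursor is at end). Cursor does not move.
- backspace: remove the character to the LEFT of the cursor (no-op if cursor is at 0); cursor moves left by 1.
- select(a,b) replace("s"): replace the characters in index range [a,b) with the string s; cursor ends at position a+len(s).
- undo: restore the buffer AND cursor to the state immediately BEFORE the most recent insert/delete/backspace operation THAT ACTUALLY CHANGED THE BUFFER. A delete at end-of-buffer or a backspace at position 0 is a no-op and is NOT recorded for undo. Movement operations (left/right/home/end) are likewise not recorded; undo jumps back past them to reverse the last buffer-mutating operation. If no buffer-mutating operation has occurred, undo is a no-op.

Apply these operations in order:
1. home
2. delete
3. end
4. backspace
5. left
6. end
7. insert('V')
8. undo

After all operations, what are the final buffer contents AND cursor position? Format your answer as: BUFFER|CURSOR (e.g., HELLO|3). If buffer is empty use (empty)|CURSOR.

After op 1 (home): buf='NCOHE' cursor=0
After op 2 (delete): buf='COHE' cursor=0
After op 3 (end): buf='COHE' cursor=4
After op 4 (backspace): buf='COH' cursor=3
After op 5 (left): buf='COH' cursor=2
After op 6 (end): buf='COH' cursor=3
After op 7 (insert('V')): buf='COHV' cursor=4
After op 8 (undo): buf='COH' cursor=3

Answer: COH|3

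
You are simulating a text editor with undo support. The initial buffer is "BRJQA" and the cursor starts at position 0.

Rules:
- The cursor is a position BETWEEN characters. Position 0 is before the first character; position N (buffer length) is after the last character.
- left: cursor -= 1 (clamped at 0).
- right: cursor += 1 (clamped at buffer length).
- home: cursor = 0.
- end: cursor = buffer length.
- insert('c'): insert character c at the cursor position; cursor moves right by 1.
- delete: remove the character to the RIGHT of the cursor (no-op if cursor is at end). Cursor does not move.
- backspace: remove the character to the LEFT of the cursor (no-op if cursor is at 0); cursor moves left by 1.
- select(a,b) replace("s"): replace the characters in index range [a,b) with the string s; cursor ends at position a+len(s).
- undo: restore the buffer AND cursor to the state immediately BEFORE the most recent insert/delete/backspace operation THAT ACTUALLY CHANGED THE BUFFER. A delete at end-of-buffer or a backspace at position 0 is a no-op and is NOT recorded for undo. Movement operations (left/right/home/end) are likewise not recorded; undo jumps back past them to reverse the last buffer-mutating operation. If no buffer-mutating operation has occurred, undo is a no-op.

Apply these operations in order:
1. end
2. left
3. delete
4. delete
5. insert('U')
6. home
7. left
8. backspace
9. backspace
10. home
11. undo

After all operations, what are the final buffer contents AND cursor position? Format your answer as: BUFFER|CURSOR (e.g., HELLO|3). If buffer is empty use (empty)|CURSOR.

Answer: BRJQ|4

Derivation:
After op 1 (end): buf='BRJQA' cursor=5
After op 2 (left): buf='BRJQA' cursor=4
After op 3 (delete): buf='BRJQ' cursor=4
After op 4 (delete): buf='BRJQ' cursor=4
After op 5 (insert('U')): buf='BRJQU' cursor=5
After op 6 (home): buf='BRJQU' cursor=0
After op 7 (left): buf='BRJQU' cursor=0
After op 8 (backspace): buf='BRJQU' cursor=0
After op 9 (backspace): buf='BRJQU' cursor=0
After op 10 (home): buf='BRJQU' cursor=0
After op 11 (undo): buf='BRJQ' cursor=4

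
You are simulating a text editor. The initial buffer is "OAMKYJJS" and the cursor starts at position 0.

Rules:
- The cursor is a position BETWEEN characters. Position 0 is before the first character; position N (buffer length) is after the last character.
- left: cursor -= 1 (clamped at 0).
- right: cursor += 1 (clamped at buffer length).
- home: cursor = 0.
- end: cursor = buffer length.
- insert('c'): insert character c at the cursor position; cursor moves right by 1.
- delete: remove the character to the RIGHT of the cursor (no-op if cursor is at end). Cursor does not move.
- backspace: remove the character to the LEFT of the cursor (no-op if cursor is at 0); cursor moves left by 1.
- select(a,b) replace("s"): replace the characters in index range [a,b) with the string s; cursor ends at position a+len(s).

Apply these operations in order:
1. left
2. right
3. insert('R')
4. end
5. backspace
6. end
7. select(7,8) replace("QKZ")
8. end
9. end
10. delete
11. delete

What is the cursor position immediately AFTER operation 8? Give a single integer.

After op 1 (left): buf='OAMKYJJS' cursor=0
After op 2 (right): buf='OAMKYJJS' cursor=1
After op 3 (insert('R')): buf='ORAMKYJJS' cursor=2
After op 4 (end): buf='ORAMKYJJS' cursor=9
After op 5 (backspace): buf='ORAMKYJJ' cursor=8
After op 6 (end): buf='ORAMKYJJ' cursor=8
After op 7 (select(7,8) replace("QKZ")): buf='ORAMKYJQKZ' cursor=10
After op 8 (end): buf='ORAMKYJQKZ' cursor=10

Answer: 10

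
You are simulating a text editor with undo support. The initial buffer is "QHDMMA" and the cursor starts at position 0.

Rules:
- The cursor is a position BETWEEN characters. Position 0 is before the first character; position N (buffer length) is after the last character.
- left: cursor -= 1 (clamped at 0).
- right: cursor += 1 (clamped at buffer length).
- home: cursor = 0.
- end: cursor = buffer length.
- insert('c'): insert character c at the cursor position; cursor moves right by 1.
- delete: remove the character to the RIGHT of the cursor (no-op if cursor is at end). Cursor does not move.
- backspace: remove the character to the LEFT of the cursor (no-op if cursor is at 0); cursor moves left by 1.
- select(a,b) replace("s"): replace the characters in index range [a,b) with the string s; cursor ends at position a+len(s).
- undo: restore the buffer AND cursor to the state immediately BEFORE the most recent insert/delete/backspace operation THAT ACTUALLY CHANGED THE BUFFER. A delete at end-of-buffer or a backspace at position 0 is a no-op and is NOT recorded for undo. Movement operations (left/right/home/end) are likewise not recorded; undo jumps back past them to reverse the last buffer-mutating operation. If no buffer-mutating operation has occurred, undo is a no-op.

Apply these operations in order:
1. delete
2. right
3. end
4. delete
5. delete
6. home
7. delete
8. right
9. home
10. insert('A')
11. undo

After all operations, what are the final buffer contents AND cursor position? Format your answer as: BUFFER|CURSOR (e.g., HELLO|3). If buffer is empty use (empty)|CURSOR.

After op 1 (delete): buf='HDMMA' cursor=0
After op 2 (right): buf='HDMMA' cursor=1
After op 3 (end): buf='HDMMA' cursor=5
After op 4 (delete): buf='HDMMA' cursor=5
After op 5 (delete): buf='HDMMA' cursor=5
After op 6 (home): buf='HDMMA' cursor=0
After op 7 (delete): buf='DMMA' cursor=0
After op 8 (right): buf='DMMA' cursor=1
After op 9 (home): buf='DMMA' cursor=0
After op 10 (insert('A')): buf='ADMMA' cursor=1
After op 11 (undo): buf='DMMA' cursor=0

Answer: DMMA|0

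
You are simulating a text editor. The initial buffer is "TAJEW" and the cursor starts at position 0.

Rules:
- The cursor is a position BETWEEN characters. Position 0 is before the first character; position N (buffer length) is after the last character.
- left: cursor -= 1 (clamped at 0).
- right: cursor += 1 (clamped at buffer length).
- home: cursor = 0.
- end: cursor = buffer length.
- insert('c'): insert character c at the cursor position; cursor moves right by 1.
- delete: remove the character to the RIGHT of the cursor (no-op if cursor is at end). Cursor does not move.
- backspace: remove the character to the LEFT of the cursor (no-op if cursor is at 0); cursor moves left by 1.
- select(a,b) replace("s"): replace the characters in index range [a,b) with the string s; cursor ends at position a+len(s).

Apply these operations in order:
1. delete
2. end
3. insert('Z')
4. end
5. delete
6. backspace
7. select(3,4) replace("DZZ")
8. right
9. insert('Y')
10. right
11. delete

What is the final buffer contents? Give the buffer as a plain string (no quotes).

After op 1 (delete): buf='AJEW' cursor=0
After op 2 (end): buf='AJEW' cursor=4
After op 3 (insert('Z')): buf='AJEWZ' cursor=5
After op 4 (end): buf='AJEWZ' cursor=5
After op 5 (delete): buf='AJEWZ' cursor=5
After op 6 (backspace): buf='AJEW' cursor=4
After op 7 (select(3,4) replace("DZZ")): buf='AJEDZZ' cursor=6
After op 8 (right): buf='AJEDZZ' cursor=6
After op 9 (insert('Y')): buf='AJEDZZY' cursor=7
After op 10 (right): buf='AJEDZZY' cursor=7
After op 11 (delete): buf='AJEDZZY' cursor=7

Answer: AJEDZZY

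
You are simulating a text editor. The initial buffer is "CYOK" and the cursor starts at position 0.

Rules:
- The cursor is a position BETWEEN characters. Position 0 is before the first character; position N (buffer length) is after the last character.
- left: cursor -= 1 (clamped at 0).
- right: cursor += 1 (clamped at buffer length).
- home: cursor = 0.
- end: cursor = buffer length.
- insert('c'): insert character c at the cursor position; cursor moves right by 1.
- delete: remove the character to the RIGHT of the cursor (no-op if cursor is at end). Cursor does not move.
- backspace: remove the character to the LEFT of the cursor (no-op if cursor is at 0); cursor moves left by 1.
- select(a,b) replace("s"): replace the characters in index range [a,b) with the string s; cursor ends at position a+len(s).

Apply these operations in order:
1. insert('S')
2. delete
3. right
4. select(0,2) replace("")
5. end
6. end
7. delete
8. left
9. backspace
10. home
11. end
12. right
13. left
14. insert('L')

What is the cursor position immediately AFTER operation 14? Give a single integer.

Answer: 1

Derivation:
After op 1 (insert('S')): buf='SCYOK' cursor=1
After op 2 (delete): buf='SYOK' cursor=1
After op 3 (right): buf='SYOK' cursor=2
After op 4 (select(0,2) replace("")): buf='OK' cursor=0
After op 5 (end): buf='OK' cursor=2
After op 6 (end): buf='OK' cursor=2
After op 7 (delete): buf='OK' cursor=2
After op 8 (left): buf='OK' cursor=1
After op 9 (backspace): buf='K' cursor=0
After op 10 (home): buf='K' cursor=0
After op 11 (end): buf='K' cursor=1
After op 12 (right): buf='K' cursor=1
After op 13 (left): buf='K' cursor=0
After op 14 (insert('L')): buf='LK' cursor=1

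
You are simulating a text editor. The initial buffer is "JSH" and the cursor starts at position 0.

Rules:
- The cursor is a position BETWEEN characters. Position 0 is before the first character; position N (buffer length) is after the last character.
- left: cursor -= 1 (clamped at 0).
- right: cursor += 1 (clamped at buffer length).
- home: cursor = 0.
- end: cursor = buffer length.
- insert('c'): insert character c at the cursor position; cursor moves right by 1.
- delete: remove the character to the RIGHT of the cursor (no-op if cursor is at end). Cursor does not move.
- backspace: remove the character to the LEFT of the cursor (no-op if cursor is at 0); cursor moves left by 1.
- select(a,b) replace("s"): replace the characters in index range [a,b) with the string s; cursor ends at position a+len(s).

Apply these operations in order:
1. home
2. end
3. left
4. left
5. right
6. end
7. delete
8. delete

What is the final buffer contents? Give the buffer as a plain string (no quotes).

After op 1 (home): buf='JSH' cursor=0
After op 2 (end): buf='JSH' cursor=3
After op 3 (left): buf='JSH' cursor=2
After op 4 (left): buf='JSH' cursor=1
After op 5 (right): buf='JSH' cursor=2
After op 6 (end): buf='JSH' cursor=3
After op 7 (delete): buf='JSH' cursor=3
After op 8 (delete): buf='JSH' cursor=3

Answer: JSH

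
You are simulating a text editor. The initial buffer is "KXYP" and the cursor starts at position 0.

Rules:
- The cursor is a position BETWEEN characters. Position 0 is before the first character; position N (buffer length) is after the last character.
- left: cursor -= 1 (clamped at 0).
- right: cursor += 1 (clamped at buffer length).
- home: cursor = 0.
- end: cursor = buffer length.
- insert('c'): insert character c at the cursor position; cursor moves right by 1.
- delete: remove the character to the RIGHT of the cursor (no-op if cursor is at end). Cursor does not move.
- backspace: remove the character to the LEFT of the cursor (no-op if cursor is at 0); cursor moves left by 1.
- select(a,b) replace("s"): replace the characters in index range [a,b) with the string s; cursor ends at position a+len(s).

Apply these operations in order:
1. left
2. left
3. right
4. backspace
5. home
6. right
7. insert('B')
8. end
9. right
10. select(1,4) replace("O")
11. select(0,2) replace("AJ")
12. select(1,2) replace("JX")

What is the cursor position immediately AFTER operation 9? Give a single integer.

Answer: 4

Derivation:
After op 1 (left): buf='KXYP' cursor=0
After op 2 (left): buf='KXYP' cursor=0
After op 3 (right): buf='KXYP' cursor=1
After op 4 (backspace): buf='XYP' cursor=0
After op 5 (home): buf='XYP' cursor=0
After op 6 (right): buf='XYP' cursor=1
After op 7 (insert('B')): buf='XBYP' cursor=2
After op 8 (end): buf='XBYP' cursor=4
After op 9 (right): buf='XBYP' cursor=4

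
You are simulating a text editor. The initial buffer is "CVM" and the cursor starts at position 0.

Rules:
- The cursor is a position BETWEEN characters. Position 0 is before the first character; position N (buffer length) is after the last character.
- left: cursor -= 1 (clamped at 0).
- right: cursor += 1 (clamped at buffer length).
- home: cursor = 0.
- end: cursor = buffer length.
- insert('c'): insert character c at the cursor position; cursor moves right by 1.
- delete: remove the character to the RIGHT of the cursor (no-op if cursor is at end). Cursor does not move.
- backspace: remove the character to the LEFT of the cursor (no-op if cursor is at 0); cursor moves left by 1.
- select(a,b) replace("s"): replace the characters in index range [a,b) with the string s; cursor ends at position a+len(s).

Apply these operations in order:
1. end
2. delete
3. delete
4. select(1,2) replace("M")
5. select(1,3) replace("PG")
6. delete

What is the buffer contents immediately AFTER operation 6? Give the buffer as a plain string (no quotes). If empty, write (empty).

After op 1 (end): buf='CVM' cursor=3
After op 2 (delete): buf='CVM' cursor=3
After op 3 (delete): buf='CVM' cursor=3
After op 4 (select(1,2) replace("M")): buf='CMM' cursor=2
After op 5 (select(1,3) replace("PG")): buf='CPG' cursor=3
After op 6 (delete): buf='CPG' cursor=3

Answer: CPG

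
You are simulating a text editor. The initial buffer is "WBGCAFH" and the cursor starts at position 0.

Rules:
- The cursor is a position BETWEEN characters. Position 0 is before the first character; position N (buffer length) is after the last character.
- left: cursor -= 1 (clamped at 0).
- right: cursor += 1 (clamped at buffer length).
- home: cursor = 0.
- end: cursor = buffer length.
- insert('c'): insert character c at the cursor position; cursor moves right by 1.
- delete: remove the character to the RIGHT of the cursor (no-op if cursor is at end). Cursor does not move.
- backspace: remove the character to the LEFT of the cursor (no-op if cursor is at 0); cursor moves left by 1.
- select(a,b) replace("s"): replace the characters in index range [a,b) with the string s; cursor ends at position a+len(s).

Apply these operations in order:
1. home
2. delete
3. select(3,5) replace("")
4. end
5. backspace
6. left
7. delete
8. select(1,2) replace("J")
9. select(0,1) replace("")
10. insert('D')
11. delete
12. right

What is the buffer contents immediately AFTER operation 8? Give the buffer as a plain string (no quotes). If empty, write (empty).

Answer: BJ

Derivation:
After op 1 (home): buf='WBGCAFH' cursor=0
After op 2 (delete): buf='BGCAFH' cursor=0
After op 3 (select(3,5) replace("")): buf='BGCH' cursor=3
After op 4 (end): buf='BGCH' cursor=4
After op 5 (backspace): buf='BGC' cursor=3
After op 6 (left): buf='BGC' cursor=2
After op 7 (delete): buf='BG' cursor=2
After op 8 (select(1,2) replace("J")): buf='BJ' cursor=2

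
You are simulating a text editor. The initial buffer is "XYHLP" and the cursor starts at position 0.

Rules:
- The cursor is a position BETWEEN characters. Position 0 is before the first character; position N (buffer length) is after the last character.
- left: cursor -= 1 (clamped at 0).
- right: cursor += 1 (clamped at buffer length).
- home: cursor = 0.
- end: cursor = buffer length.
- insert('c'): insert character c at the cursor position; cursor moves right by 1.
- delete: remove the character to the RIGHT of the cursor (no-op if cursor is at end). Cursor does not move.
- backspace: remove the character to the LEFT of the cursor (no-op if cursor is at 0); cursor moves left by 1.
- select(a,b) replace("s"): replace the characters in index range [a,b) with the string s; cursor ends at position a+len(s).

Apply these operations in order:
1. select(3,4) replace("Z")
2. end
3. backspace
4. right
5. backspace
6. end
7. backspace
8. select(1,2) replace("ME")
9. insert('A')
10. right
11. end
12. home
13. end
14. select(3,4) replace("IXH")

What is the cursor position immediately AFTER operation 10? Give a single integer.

Answer: 4

Derivation:
After op 1 (select(3,4) replace("Z")): buf='XYHZP' cursor=4
After op 2 (end): buf='XYHZP' cursor=5
After op 3 (backspace): buf='XYHZ' cursor=4
After op 4 (right): buf='XYHZ' cursor=4
After op 5 (backspace): buf='XYH' cursor=3
After op 6 (end): buf='XYH' cursor=3
After op 7 (backspace): buf='XY' cursor=2
After op 8 (select(1,2) replace("ME")): buf='XME' cursor=3
After op 9 (insert('A')): buf='XMEA' cursor=4
After op 10 (right): buf='XMEA' cursor=4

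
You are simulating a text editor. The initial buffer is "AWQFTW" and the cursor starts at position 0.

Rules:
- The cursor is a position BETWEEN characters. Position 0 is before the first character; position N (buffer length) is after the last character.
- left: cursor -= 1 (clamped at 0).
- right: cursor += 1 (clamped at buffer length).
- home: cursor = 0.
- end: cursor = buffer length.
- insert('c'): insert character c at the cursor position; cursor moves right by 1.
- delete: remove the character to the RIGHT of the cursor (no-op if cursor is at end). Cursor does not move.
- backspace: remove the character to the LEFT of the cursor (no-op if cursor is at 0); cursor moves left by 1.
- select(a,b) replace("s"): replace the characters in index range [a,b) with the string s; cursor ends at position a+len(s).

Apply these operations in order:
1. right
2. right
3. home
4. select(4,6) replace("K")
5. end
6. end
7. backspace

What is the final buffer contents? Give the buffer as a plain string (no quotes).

Answer: AWQF

Derivation:
After op 1 (right): buf='AWQFTW' cursor=1
After op 2 (right): buf='AWQFTW' cursor=2
After op 3 (home): buf='AWQFTW' cursor=0
After op 4 (select(4,6) replace("K")): buf='AWQFK' cursor=5
After op 5 (end): buf='AWQFK' cursor=5
After op 6 (end): buf='AWQFK' cursor=5
After op 7 (backspace): buf='AWQF' cursor=4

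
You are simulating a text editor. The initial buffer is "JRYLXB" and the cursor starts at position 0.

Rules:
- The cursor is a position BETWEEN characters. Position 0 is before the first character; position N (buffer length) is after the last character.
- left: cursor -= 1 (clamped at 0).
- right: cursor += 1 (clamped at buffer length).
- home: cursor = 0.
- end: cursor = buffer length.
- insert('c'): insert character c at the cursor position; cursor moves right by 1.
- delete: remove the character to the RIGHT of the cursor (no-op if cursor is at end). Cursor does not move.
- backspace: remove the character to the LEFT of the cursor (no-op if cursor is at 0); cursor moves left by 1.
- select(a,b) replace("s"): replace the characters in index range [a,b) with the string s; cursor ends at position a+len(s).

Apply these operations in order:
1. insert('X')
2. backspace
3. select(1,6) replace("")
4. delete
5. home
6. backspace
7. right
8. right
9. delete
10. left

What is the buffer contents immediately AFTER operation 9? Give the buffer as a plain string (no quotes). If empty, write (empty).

After op 1 (insert('X')): buf='XJRYLXB' cursor=1
After op 2 (backspace): buf='JRYLXB' cursor=0
After op 3 (select(1,6) replace("")): buf='J' cursor=1
After op 4 (delete): buf='J' cursor=1
After op 5 (home): buf='J' cursor=0
After op 6 (backspace): buf='J' cursor=0
After op 7 (right): buf='J' cursor=1
After op 8 (right): buf='J' cursor=1
After op 9 (delete): buf='J' cursor=1

Answer: J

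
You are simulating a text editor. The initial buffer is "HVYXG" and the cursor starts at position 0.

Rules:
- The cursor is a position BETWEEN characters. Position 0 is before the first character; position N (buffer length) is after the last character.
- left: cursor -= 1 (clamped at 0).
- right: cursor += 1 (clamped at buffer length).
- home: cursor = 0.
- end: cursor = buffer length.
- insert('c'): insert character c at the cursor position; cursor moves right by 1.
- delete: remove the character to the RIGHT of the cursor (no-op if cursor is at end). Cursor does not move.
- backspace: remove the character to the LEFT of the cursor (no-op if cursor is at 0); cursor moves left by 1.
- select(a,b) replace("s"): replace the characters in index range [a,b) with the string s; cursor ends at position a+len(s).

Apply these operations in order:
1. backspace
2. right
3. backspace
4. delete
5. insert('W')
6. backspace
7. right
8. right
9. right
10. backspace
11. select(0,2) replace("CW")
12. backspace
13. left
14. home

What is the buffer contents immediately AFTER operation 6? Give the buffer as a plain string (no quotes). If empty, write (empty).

Answer: YXG

Derivation:
After op 1 (backspace): buf='HVYXG' cursor=0
After op 2 (right): buf='HVYXG' cursor=1
After op 3 (backspace): buf='VYXG' cursor=0
After op 4 (delete): buf='YXG' cursor=0
After op 5 (insert('W')): buf='WYXG' cursor=1
After op 6 (backspace): buf='YXG' cursor=0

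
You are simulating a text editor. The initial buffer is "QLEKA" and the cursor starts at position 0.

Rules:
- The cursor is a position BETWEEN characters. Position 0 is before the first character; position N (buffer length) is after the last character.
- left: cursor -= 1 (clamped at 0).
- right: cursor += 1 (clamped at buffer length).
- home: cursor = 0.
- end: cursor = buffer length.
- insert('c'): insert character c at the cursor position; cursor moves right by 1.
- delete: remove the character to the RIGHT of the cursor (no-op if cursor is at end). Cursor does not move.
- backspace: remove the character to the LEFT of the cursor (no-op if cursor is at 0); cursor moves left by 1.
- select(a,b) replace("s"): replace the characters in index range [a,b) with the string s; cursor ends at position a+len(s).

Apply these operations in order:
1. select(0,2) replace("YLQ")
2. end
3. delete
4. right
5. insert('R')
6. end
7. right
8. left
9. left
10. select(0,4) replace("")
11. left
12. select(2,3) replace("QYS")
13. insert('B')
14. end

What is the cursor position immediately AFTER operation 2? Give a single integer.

After op 1 (select(0,2) replace("YLQ")): buf='YLQEKA' cursor=3
After op 2 (end): buf='YLQEKA' cursor=6

Answer: 6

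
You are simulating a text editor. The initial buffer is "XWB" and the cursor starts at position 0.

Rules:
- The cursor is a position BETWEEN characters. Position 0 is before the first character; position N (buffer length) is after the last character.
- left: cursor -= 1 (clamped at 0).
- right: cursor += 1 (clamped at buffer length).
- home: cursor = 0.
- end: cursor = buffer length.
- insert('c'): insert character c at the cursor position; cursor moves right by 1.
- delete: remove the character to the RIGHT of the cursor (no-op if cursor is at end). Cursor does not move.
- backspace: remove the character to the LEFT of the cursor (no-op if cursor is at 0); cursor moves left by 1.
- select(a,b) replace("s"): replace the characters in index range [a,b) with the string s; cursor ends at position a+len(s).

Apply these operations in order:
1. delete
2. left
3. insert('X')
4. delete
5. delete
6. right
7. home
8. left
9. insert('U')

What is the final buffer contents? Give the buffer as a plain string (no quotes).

After op 1 (delete): buf='WB' cursor=0
After op 2 (left): buf='WB' cursor=0
After op 3 (insert('X')): buf='XWB' cursor=1
After op 4 (delete): buf='XB' cursor=1
After op 5 (delete): buf='X' cursor=1
After op 6 (right): buf='X' cursor=1
After op 7 (home): buf='X' cursor=0
After op 8 (left): buf='X' cursor=0
After op 9 (insert('U')): buf='UX' cursor=1

Answer: UX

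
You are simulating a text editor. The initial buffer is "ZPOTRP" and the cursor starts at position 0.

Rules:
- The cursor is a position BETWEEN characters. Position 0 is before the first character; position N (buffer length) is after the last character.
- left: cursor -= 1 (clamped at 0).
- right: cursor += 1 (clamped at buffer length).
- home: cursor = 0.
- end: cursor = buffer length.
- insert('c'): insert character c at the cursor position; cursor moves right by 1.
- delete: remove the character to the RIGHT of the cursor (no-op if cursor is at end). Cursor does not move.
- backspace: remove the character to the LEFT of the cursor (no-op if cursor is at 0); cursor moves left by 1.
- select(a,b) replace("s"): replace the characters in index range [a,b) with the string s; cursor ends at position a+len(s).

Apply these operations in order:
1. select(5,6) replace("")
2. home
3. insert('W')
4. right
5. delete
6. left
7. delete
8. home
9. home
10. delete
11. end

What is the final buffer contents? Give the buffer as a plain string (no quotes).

Answer: OTR

Derivation:
After op 1 (select(5,6) replace("")): buf='ZPOTR' cursor=5
After op 2 (home): buf='ZPOTR' cursor=0
After op 3 (insert('W')): buf='WZPOTR' cursor=1
After op 4 (right): buf='WZPOTR' cursor=2
After op 5 (delete): buf='WZOTR' cursor=2
After op 6 (left): buf='WZOTR' cursor=1
After op 7 (delete): buf='WOTR' cursor=1
After op 8 (home): buf='WOTR' cursor=0
After op 9 (home): buf='WOTR' cursor=0
After op 10 (delete): buf='OTR' cursor=0
After op 11 (end): buf='OTR' cursor=3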